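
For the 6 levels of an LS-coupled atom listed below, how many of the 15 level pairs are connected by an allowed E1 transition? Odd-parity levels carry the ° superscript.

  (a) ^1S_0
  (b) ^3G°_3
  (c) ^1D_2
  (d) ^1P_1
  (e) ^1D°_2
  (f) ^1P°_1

(a)–(b): forbidden (ΔS, ΔL, ΔJ).
(a)–(c): forbidden (parity, ΔL, ΔJ).
(a)–(d): forbidden (parity).
(a)–(e): forbidden (ΔL, ΔJ).
(a)–(f): allowed.
(b)–(c): forbidden (ΔS, ΔL).
(b)–(d): forbidden (ΔS, ΔL, ΔJ).
(b)–(e): forbidden (parity, ΔS, ΔL).
(b)–(f): forbidden (parity, ΔS, ΔL, ΔJ).
(c)–(d): forbidden (parity).
(c)–(e): allowed.
(c)–(f): allowed.
(d)–(e): allowed.
(d)–(f): allowed.
(e)–(f): forbidden (parity).
Allowed pairs: 5 of 15.

5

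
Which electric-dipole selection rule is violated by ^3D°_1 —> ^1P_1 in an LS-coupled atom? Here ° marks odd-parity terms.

Parity must change: odd → even — ok.
ΔS = 0: S: 1 → 0 — fails.
ΔL = 0, ±1 (not L=0↔0): L: 2 → 1, ΔL = -1 — ok.
ΔJ = 0, ±1 (not J=0↔0): J: 1 → 1, ΔJ = +0 — ok.

the ΔS = 0 rule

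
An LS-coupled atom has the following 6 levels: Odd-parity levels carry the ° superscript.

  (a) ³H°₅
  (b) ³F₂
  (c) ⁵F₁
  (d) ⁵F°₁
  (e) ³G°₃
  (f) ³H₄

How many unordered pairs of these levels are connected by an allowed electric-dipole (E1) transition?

4

(a)–(b): forbidden (ΔL, ΔJ).
(a)–(c): forbidden (ΔS, ΔL, ΔJ).
(a)–(d): forbidden (parity, ΔS, ΔL, ΔJ).
(a)–(e): forbidden (parity, ΔJ).
(a)–(f): allowed.
(b)–(c): forbidden (parity, ΔS).
(b)–(d): forbidden (ΔS).
(b)–(e): allowed.
(b)–(f): forbidden (parity, ΔL, ΔJ).
(c)–(d): allowed.
(c)–(e): forbidden (ΔS, ΔJ).
(c)–(f): forbidden (parity, ΔS, ΔL, ΔJ).
(d)–(e): forbidden (parity, ΔS, ΔJ).
(d)–(f): forbidden (ΔS, ΔL, ΔJ).
(e)–(f): allowed.
Allowed pairs: 4 of 15.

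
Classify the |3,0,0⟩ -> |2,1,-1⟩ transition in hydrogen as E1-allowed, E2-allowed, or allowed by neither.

E1

Δl = 1 − 0 = +1; l_i + l_f = 1.
Δm_l = -1.
E1 (Δl = ±1, |Δm_l| ≤ 1): satisfied.
E2 (Δl = 0,±2, l_i+l_f ≥ 2, |Δm_l| ≤ 2): not satisfied.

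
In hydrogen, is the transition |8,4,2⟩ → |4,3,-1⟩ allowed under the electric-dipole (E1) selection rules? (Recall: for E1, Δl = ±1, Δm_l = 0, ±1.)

l: 4 → 3 (Δl = -1). Δl = ±1 passes.
m_l: 2 → -1 (Δm_l = -3). |Δm_l| ≤ 1 fails.
The transition is electric-dipole forbidden.

forbidden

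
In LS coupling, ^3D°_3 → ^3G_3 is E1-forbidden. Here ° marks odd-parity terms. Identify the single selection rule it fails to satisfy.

the ΔL = 0, ±1 rule

Initial level: S=1, L=2, J=3, parity odd. Final level: S=1, L=4, J=3, parity even.
Parity must change: odd → even — ✓.
ΔS = 0: S: 1 → 1 — ✓.
ΔL = 0, ±1 (not L=0↔0): L: 2 → 4, ΔL = +2 — ✗.
ΔJ = 0, ±1 (not J=0↔0): J: 3 → 3, ΔJ = +0 — ✓.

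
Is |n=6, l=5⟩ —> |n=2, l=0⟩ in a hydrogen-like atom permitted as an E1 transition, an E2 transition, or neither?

Δl = 0 − 5 = -5; l_i + l_f = 5.
E1 (Δl = ±1): not satisfied.
E2 (Δl = 0,±2, l_i+l_f ≥ 2): not satisfied.

neither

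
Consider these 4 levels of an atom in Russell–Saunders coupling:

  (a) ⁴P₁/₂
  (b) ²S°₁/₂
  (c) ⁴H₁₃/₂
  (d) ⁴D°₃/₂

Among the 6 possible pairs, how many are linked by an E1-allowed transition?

1

(a)–(b): forbidden (ΔS).
(a)–(c): forbidden (parity, ΔL, ΔJ).
(a)–(d): allowed.
(b)–(c): forbidden (ΔS, ΔL, ΔJ).
(b)–(d): forbidden (parity, ΔS, ΔL).
(c)–(d): forbidden (ΔL, ΔJ).
Allowed pairs: 1 of 6.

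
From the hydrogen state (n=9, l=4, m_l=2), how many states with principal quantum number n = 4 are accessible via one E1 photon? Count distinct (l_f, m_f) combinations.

E1 requires Δl = ±1, so l_f ∈ {3, 5}; with 0 ≤ l_f ≤ n_f−1 = 3, the allowed l_f values are {3}.
For l_f = 3: m_f ∈ {m_i−1, m_i, m_i+1} ∩ [−3, 3] = {1, 2, 3} → 3 states.
Total: 3.

3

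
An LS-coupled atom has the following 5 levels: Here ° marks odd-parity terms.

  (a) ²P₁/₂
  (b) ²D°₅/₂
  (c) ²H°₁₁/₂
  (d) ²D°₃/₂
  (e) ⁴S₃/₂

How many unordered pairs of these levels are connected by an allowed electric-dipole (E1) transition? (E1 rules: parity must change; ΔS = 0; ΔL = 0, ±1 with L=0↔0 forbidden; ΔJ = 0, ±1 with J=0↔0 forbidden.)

1

(a)–(b): forbidden (ΔJ).
(a)–(c): forbidden (ΔL, ΔJ).
(a)–(d): allowed.
(a)–(e): forbidden (parity, ΔS).
(b)–(c): forbidden (parity, ΔL, ΔJ).
(b)–(d): forbidden (parity).
(b)–(e): forbidden (ΔS, ΔL).
(c)–(d): forbidden (parity, ΔL, ΔJ).
(c)–(e): forbidden (ΔS, ΔL, ΔJ).
(d)–(e): forbidden (ΔS, ΔL).
Allowed pairs: 1 of 10.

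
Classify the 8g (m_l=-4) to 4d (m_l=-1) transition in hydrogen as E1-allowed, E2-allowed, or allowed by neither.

Δl = 2 − 4 = -2; l_i + l_f = 6.
Δm_l = +3.
E1 (Δl = ±1, |Δm_l| ≤ 1): not satisfied.
E2 (Δl = 0,±2, l_i+l_f ≥ 2, |Δm_l| ≤ 2): not satisfied.

neither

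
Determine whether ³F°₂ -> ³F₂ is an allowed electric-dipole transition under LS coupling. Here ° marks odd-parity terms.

Reading off the term symbols: S 1→1, L 3→3, J 2→2, parity odd→even.
Parity must change: odd → even — passes.
ΔS = 0: S: 1 → 1 — passes.
ΔL = 0, ±1 (not L=0↔0): L: 3 → 3, ΔL = +0 — passes.
ΔJ = 0, ±1 (not J=0↔0): J: 2 → 2, ΔJ = +0 — passes.
All four E1 rules are satisfied.

allowed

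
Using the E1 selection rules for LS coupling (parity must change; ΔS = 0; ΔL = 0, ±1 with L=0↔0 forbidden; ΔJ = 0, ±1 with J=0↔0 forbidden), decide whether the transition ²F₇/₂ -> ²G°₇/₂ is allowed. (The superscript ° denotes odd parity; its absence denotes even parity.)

allowed

Parity must change: even → odd — passes.
ΔS = 0: S: 1/2 → 1/2 — passes.
ΔL = 0, ±1 (not L=0↔0): L: 3 → 4, ΔL = +1 — passes.
ΔJ = 0, ±1 (not J=0↔0): J: 7/2 → 7/2, ΔJ = +0 — passes.
All four E1 rules are satisfied.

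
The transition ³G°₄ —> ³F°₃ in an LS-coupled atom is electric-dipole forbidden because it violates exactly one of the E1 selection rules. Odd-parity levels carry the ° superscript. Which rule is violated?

Reading off the term symbols: S 1→1, L 4→3, J 4→3, parity odd→odd.
Parity must change: odd → odd — fails.
ΔS = 0: S: 1 → 1 — ok.
ΔL = 0, ±1 (not L=0↔0): L: 4 → 3, ΔL = -1 — ok.
ΔJ = 0, ±1 (not J=0↔0): J: 4 → 3, ΔJ = -1 — ok.

parity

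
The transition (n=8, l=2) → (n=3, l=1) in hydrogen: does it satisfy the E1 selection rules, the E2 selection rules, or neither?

Δl = 1 − 2 = -1; l_i + l_f = 3.
E1 (Δl = ±1): satisfied.
E2 (Δl = 0,±2, l_i+l_f ≥ 2): not satisfied.

E1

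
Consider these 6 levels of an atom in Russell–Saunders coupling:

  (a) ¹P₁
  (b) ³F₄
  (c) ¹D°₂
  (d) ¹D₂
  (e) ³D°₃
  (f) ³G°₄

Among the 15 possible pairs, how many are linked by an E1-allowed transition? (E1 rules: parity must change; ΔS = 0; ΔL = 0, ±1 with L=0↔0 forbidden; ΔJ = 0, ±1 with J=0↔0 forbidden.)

4

(a)–(b): forbidden (parity, ΔS, ΔL, ΔJ).
(a)–(c): allowed.
(a)–(d): forbidden (parity).
(a)–(e): forbidden (ΔS, ΔJ).
(a)–(f): forbidden (ΔS, ΔL, ΔJ).
(b)–(c): forbidden (ΔS, ΔJ).
(b)–(d): forbidden (parity, ΔS, ΔJ).
(b)–(e): allowed.
(b)–(f): allowed.
(c)–(d): allowed.
(c)–(e): forbidden (parity, ΔS).
(c)–(f): forbidden (parity, ΔS, ΔL, ΔJ).
(d)–(e): forbidden (ΔS).
(d)–(f): forbidden (ΔS, ΔL, ΔJ).
(e)–(f): forbidden (parity, ΔL).
Allowed pairs: 4 of 15.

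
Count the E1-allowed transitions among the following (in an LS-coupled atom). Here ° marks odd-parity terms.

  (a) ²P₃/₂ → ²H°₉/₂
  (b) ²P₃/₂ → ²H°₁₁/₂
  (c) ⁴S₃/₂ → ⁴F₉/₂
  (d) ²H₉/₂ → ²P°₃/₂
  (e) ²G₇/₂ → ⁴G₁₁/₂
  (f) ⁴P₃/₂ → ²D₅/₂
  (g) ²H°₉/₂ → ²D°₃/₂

(a) forbidden (ΔL, ΔJ fail)
(b) forbidden (ΔL, ΔJ fail)
(c) forbidden (parity, ΔL, ΔJ fail)
(d) forbidden (ΔL, ΔJ fail)
(e) forbidden (parity, ΔS, ΔJ fail)
(f) forbidden (parity, ΔS fail)
(g) forbidden (parity, ΔL, ΔJ fail)
Total allowed: 0 of 7.

0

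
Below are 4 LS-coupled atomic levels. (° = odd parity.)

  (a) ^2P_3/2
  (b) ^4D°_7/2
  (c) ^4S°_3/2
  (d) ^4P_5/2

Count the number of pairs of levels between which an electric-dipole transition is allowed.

2

(a)–(b): forbidden (ΔS, ΔJ).
(a)–(c): forbidden (ΔS).
(a)–(d): forbidden (parity, ΔS).
(b)–(c): forbidden (parity, ΔL, ΔJ).
(b)–(d): allowed.
(c)–(d): allowed.
Allowed pairs: 2 of 6.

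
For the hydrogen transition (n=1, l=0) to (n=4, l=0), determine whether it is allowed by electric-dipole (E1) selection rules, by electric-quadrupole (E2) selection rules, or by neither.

Δl = 0 − 0 = +0; l_i + l_f = 0.
E1 (Δl = ±1): not satisfied.
E2 (Δl = 0,±2, l_i+l_f ≥ 2): not satisfied.

neither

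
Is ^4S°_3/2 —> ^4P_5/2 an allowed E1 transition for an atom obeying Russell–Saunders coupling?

allowed

Reading off the term symbols: S 3/2→3/2, L 0→1, J 3/2→5/2, parity odd→even.
Parity must change: odd → even — ✓.
ΔS = 0: S: 3/2 → 3/2 — ✓.
ΔL = 0, ±1 (not L=0↔0): L: 0 → 1, ΔL = +1 — ✓.
ΔJ = 0, ±1 (not J=0↔0): J: 3/2 → 5/2, ΔJ = +1 — ✓.
All four E1 rules are satisfied.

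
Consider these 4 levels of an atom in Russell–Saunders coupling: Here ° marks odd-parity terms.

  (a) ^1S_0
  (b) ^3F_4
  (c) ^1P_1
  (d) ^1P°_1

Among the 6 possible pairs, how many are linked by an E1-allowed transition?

(a)–(b): forbidden (parity, ΔS, ΔL, ΔJ).
(a)–(c): forbidden (parity).
(a)–(d): allowed.
(b)–(c): forbidden (parity, ΔS, ΔL, ΔJ).
(b)–(d): forbidden (ΔS, ΔL, ΔJ).
(c)–(d): allowed.
Allowed pairs: 2 of 6.

2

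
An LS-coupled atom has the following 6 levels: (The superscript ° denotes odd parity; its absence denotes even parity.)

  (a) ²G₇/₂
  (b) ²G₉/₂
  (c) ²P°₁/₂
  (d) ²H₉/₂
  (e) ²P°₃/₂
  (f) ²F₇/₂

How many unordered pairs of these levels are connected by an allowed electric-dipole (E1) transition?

(a)–(b): forbidden (parity).
(a)–(c): forbidden (ΔL, ΔJ).
(a)–(d): forbidden (parity).
(a)–(e): forbidden (ΔL, ΔJ).
(a)–(f): forbidden (parity).
(b)–(c): forbidden (ΔL, ΔJ).
(b)–(d): forbidden (parity).
(b)–(e): forbidden (ΔL, ΔJ).
(b)–(f): forbidden (parity).
(c)–(d): forbidden (ΔL, ΔJ).
(c)–(e): forbidden (parity).
(c)–(f): forbidden (ΔL, ΔJ).
(d)–(e): forbidden (ΔL, ΔJ).
(d)–(f): forbidden (parity, ΔL).
(e)–(f): forbidden (ΔL, ΔJ).
Allowed pairs: 0 of 15.

0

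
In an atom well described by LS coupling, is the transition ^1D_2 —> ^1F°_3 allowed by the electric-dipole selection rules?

Initial level: S=0, L=2, J=2, parity even. Final level: S=0, L=3, J=3, parity odd.
ΔJ = 0, ±1 (not J=0↔0): J: 2 → 3, ΔJ = +1 — satisfied.
Parity must change: even → odd — satisfied.
ΔL = 0, ±1 (not L=0↔0): L: 2 → 3, ΔL = +1 — satisfied.
ΔS = 0: S: 0 → 0 — satisfied.
All four E1 rules are satisfied.

allowed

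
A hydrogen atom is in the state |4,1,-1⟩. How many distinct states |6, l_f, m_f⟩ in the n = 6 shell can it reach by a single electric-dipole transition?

4

E1 requires Δl = ±1, so l_f ∈ {0, 2}; with 0 ≤ l_f ≤ n_f−1 = 5, the allowed l_f values are {0, 2}.
For l_f = 0: m_f ∈ {m_i−1, m_i, m_i+1} ∩ [−0, 0] = {0} → 1 state.
For l_f = 2: m_f ∈ {m_i−1, m_i, m_i+1} ∩ [−2, 2] = {-2, -1, 0} → 3 states.
Total: 4.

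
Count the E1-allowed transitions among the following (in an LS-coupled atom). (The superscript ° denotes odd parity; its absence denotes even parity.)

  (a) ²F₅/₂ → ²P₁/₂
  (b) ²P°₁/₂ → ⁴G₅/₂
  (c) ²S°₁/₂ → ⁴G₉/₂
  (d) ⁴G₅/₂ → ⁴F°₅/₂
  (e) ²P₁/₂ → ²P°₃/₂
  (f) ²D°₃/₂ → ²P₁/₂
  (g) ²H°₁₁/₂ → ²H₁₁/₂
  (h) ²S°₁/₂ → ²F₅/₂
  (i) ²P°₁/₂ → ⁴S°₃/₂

(a) forbidden (parity, ΔL, ΔJ fail)
(b) forbidden (ΔS, ΔL, ΔJ fail)
(c) forbidden (ΔS, ΔL, ΔJ fail)
(d) allowed
(e) allowed
(f) allowed
(g) allowed
(h) forbidden (ΔL, ΔJ fail)
(i) forbidden (parity, ΔS fail)
Total allowed: 4 of 9.

4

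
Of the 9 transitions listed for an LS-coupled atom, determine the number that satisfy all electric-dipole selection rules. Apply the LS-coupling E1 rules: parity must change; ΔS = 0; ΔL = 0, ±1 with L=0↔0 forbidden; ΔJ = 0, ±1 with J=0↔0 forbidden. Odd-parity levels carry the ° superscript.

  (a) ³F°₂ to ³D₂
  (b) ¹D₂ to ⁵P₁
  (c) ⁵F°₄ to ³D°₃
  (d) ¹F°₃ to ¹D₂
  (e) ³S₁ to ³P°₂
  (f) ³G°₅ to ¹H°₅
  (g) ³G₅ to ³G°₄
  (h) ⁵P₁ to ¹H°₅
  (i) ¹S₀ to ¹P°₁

5

(a) allowed
(b) forbidden (parity, ΔS fail)
(c) forbidden (parity, ΔS fail)
(d) allowed
(e) allowed
(f) forbidden (parity, ΔS fail)
(g) allowed
(h) forbidden (ΔS, ΔL, ΔJ fail)
(i) allowed
Total allowed: 5 of 9.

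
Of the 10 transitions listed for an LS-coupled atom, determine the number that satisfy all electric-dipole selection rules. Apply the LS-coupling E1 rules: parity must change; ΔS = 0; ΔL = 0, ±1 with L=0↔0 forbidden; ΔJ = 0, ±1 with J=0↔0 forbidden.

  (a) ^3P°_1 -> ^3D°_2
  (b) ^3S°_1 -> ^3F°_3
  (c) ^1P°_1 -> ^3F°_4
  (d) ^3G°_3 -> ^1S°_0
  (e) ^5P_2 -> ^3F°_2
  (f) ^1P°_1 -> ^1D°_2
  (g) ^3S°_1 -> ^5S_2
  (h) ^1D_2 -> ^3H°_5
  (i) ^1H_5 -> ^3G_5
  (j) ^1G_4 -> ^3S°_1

0

(a) forbidden (parity fails)
(b) forbidden (parity, ΔL, ΔJ fail)
(c) forbidden (parity, ΔS, ΔL, ΔJ fail)
(d) forbidden (parity, ΔS, ΔL, ΔJ fail)
(e) forbidden (ΔS, ΔL fail)
(f) forbidden (parity fails)
(g) forbidden (ΔS, ΔL fail)
(h) forbidden (ΔS, ΔL, ΔJ fail)
(i) forbidden (parity, ΔS fail)
(j) forbidden (ΔS, ΔL, ΔJ fail)
Total allowed: 0 of 10.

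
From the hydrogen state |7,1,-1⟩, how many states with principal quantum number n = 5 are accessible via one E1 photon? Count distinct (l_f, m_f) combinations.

E1 requires Δl = ±1, so l_f ∈ {0, 2}; with 0 ≤ l_f ≤ n_f−1 = 4, the allowed l_f values are {0, 2}.
For l_f = 0: m_f ∈ {m_i−1, m_i, m_i+1} ∩ [−0, 0] = {0} → 1 state.
For l_f = 2: m_f ∈ {m_i−1, m_i, m_i+1} ∩ [−2, 2] = {-2, -1, 0} → 3 states.
Total: 4.

4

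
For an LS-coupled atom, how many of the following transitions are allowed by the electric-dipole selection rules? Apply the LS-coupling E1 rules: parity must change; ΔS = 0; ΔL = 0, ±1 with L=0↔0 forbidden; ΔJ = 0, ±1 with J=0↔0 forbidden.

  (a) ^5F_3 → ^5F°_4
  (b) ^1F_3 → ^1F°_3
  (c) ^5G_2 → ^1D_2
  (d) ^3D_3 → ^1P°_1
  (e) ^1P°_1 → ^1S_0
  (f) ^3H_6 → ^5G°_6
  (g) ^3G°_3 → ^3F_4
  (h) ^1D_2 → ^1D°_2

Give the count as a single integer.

5

(a) allowed
(b) allowed
(c) forbidden (parity, ΔS, ΔL fail)
(d) forbidden (ΔS, ΔJ fail)
(e) allowed
(f) forbidden (ΔS fails)
(g) allowed
(h) allowed
Total allowed: 5 of 8.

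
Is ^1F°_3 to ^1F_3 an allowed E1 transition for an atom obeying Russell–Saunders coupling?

allowed

Reading off the term symbols: S 0→0, L 3→3, J 3→3, parity odd→even.
Parity must change: odd → even — ✓.
ΔS = 0: S: 0 → 0 — ✓.
ΔL = 0, ±1 (not L=0↔0): L: 3 → 3, ΔL = +0 — ✓.
ΔJ = 0, ±1 (not J=0↔0): J: 3 → 3, ΔJ = +0 — ✓.
All four E1 rules are satisfied.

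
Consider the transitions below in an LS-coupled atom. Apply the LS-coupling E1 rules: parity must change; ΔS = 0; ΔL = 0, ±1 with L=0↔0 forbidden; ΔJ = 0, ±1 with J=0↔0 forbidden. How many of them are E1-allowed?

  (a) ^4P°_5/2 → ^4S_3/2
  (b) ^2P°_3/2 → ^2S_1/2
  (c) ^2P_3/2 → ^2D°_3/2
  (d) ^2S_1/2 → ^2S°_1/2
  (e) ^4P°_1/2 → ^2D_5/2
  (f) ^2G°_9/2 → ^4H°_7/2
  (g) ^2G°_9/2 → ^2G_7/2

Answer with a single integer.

4

(a) allowed
(b) allowed
(c) allowed
(d) forbidden (ΔL fails)
(e) forbidden (ΔS, ΔJ fail)
(f) forbidden (parity, ΔS fail)
(g) allowed
Total allowed: 4 of 7.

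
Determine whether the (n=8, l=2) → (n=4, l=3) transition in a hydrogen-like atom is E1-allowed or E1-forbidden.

allowed

Initial l = 2, final l = 3, so Δl = +1. E1 requires Δl = ±1: ok.
All E1 selection rules are satisfied.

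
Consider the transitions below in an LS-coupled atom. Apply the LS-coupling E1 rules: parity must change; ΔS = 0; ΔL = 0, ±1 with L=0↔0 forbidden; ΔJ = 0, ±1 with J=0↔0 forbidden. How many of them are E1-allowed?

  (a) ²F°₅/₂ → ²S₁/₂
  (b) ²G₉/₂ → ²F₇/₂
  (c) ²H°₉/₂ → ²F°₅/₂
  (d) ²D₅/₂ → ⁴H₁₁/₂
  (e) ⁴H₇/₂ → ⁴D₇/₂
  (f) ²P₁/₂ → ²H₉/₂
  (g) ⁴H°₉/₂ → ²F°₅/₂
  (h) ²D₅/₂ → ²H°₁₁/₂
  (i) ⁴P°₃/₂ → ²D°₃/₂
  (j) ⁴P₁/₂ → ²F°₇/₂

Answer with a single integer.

(a) forbidden (ΔL, ΔJ fail)
(b) forbidden (parity fails)
(c) forbidden (parity, ΔL, ΔJ fail)
(d) forbidden (parity, ΔS, ΔL, ΔJ fail)
(e) forbidden (parity, ΔL fail)
(f) forbidden (parity, ΔL, ΔJ fail)
(g) forbidden (parity, ΔS, ΔL, ΔJ fail)
(h) forbidden (ΔL, ΔJ fail)
(i) forbidden (parity, ΔS fail)
(j) forbidden (ΔS, ΔL, ΔJ fail)
Total allowed: 0 of 10.

0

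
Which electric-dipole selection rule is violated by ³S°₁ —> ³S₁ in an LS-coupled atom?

the L=0 ↔ L=0 exclusion

Initial level: S=1, L=0, J=1, parity odd. Final level: S=1, L=0, J=1, parity even.
ΔS = 0: S: 1 → 1 — passes.
ΔL = 0, ±1 (not L=0↔0): L: 0 → 0, ΔL = +0 — fails.
Parity must change: odd → even — passes.
ΔJ = 0, ±1 (not J=0↔0): J: 1 → 1, ΔJ = +0 — passes.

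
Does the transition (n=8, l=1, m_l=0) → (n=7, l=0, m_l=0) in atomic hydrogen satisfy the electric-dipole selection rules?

allowed

l: 1 → 0 (Δl = -1). Δl = ±1 ✓.
m_l: 0 → 0 (Δm_l = +0). |Δm_l| ≤ 1 ✓.
All E1 selection rules are satisfied.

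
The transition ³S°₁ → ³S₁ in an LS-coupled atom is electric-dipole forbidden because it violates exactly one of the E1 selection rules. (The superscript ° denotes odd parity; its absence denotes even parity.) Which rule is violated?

the L=0 ↔ L=0 exclusion

Reading off the term symbols: S 1→1, L 0→0, J 1→1, parity odd→even.
Parity must change: odd → even — ✓.
ΔS = 0: S: 1 → 1 — ✓.
ΔL = 0, ±1 (not L=0↔0): L: 0 → 0, ΔL = +0 — ✗.
ΔJ = 0, ±1 (not J=0↔0): J: 1 → 1, ΔJ = +0 — ✓.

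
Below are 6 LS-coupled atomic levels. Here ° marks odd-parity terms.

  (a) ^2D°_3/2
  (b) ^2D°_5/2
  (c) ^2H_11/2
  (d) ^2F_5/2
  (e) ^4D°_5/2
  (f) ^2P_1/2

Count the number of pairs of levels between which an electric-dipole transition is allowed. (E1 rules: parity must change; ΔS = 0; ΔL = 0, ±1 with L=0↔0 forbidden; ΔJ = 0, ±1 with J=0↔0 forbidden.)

3

(a)–(b): forbidden (parity).
(a)–(c): forbidden (ΔL, ΔJ).
(a)–(d): allowed.
(a)–(e): forbidden (parity, ΔS).
(a)–(f): allowed.
(b)–(c): forbidden (ΔL, ΔJ).
(b)–(d): allowed.
(b)–(e): forbidden (parity, ΔS).
(b)–(f): forbidden (ΔJ).
(c)–(d): forbidden (parity, ΔL, ΔJ).
(c)–(e): forbidden (ΔS, ΔL, ΔJ).
(c)–(f): forbidden (parity, ΔL, ΔJ).
(d)–(e): forbidden (ΔS).
(d)–(f): forbidden (parity, ΔL, ΔJ).
(e)–(f): forbidden (ΔS, ΔJ).
Allowed pairs: 3 of 15.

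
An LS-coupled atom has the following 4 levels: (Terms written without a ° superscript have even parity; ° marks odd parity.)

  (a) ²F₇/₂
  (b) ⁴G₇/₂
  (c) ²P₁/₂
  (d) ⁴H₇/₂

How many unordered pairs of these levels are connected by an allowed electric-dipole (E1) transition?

0

(a)–(b): forbidden (parity, ΔS).
(a)–(c): forbidden (parity, ΔL, ΔJ).
(a)–(d): forbidden (parity, ΔS, ΔL).
(b)–(c): forbidden (parity, ΔS, ΔL, ΔJ).
(b)–(d): forbidden (parity).
(c)–(d): forbidden (parity, ΔS, ΔL, ΔJ).
Allowed pairs: 0 of 6.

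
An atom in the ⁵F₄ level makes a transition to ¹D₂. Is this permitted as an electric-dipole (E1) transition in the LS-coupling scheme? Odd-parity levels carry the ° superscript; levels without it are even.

Parity must change: even → even — ✗.
ΔS = 0: S: 2 → 0 — ✗.
ΔL = 0, ±1 (not L=0↔0): L: 3 → 2, ΔL = -1 — ✓.
ΔJ = 0, ±1 (not J=0↔0): J: 4 → 2, ΔJ = -2 — ✗.
Rule(s) violated: parity, ΔS, ΔJ.

forbidden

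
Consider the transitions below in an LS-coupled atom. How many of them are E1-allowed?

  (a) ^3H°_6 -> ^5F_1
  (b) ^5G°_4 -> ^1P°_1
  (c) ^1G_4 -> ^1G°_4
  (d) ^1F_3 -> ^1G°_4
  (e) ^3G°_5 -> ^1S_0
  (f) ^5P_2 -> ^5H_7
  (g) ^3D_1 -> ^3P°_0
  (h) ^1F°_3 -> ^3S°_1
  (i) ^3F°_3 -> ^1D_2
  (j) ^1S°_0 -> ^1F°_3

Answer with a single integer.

(a) forbidden (ΔS, ΔL, ΔJ fail)
(b) forbidden (parity, ΔS, ΔL, ΔJ fail)
(c) allowed
(d) allowed
(e) forbidden (ΔS, ΔL, ΔJ fail)
(f) forbidden (parity, ΔL, ΔJ fail)
(g) allowed
(h) forbidden (parity, ΔS, ΔL, ΔJ fail)
(i) forbidden (ΔS fails)
(j) forbidden (parity, ΔL, ΔJ fail)
Total allowed: 3 of 10.

3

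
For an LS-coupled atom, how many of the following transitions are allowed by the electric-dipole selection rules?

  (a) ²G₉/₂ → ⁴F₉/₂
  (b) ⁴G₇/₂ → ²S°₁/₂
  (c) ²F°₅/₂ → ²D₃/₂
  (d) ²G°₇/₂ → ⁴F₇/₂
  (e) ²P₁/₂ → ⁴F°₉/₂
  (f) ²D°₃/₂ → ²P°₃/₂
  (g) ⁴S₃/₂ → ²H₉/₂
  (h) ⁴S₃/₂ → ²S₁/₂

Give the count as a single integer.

(a) forbidden (parity, ΔS fail)
(b) forbidden (ΔS, ΔL, ΔJ fail)
(c) allowed
(d) forbidden (ΔS fails)
(e) forbidden (ΔS, ΔL, ΔJ fail)
(f) forbidden (parity fails)
(g) forbidden (parity, ΔS, ΔL, ΔJ fail)
(h) forbidden (parity, ΔS, ΔL fail)
Total allowed: 1 of 8.

1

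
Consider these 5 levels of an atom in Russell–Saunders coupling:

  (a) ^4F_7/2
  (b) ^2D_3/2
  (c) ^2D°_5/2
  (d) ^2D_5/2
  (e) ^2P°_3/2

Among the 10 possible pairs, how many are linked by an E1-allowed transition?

(a)–(b): forbidden (parity, ΔS, ΔJ).
(a)–(c): forbidden (ΔS).
(a)–(d): forbidden (parity, ΔS).
(a)–(e): forbidden (ΔS, ΔL, ΔJ).
(b)–(c): allowed.
(b)–(d): forbidden (parity).
(b)–(e): allowed.
(c)–(d): allowed.
(c)–(e): forbidden (parity).
(d)–(e): allowed.
Allowed pairs: 4 of 10.

4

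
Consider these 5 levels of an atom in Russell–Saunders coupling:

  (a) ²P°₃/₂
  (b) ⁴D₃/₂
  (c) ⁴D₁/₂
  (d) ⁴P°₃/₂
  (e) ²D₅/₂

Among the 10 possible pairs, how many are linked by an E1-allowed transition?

3

(a)–(b): forbidden (ΔS).
(a)–(c): forbidden (ΔS).
(a)–(d): forbidden (parity, ΔS).
(a)–(e): allowed.
(b)–(c): forbidden (parity).
(b)–(d): allowed.
(b)–(e): forbidden (parity, ΔS).
(c)–(d): allowed.
(c)–(e): forbidden (parity, ΔS, ΔJ).
(d)–(e): forbidden (ΔS).
Allowed pairs: 3 of 10.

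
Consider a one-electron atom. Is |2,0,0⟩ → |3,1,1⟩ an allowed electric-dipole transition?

Δl = 1 − 0 = +1; the E1 rule Δl = ±1 is satisfied.
m_l: 0 → 1 (Δm_l = +1). |Δm_l| ≤ 1 satisfied.
All E1 selection rules are satisfied.

allowed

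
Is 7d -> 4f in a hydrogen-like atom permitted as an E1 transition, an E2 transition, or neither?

Δl = 3 − 2 = +1; l_i + l_f = 5.
E1 (Δl = ±1): satisfied.
E2 (Δl = 0,±2, l_i+l_f ≥ 2): not satisfied.

E1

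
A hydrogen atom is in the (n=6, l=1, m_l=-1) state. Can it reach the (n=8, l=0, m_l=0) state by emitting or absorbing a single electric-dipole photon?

allowed

Initial l = 1, final l = 0, so Δl = -1. E1 requires Δl = ±1: passes.
Δm_l = 0 − (-1) = +1. E1 requires Δm_l = 0, ±1: passes.
All E1 selection rules are satisfied.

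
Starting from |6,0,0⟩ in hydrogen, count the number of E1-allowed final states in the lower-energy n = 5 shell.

3

E1 requires Δl = ±1, so l_f ∈ {-1, 1}; with 0 ≤ l_f ≤ n_f−1 = 4, the allowed l_f values are {1}.
For l_f = 1: m_f ∈ {m_i−1, m_i, m_i+1} ∩ [−1, 1] = {-1, 0, 1} → 3 states.
Total: 3.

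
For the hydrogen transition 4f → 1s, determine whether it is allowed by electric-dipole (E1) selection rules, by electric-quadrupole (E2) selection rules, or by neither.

Δl = 0 − 3 = -3; l_i + l_f = 3.
E1 (Δl = ±1): not satisfied.
E2 (Δl = 0,±2, l_i+l_f ≥ 2): not satisfied.

neither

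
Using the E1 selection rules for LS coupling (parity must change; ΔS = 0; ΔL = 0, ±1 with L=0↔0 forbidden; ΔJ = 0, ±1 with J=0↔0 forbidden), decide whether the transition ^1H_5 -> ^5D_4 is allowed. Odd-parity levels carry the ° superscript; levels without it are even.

Parity must change: even → even — fails.
ΔS = 0: S: 0 → 2 — fails.
ΔL = 0, ±1 (not L=0↔0): L: 5 → 2, ΔL = -3 — fails.
ΔJ = 0, ±1 (not J=0↔0): J: 5 → 4, ΔJ = -1 — passes.
Rule(s) violated: parity, ΔS, ΔL.

forbidden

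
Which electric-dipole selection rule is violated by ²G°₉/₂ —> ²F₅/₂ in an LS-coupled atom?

the ΔJ = 0, ±1 rule

ΔL = 0, ±1 (not L=0↔0): L: 4 → 3, ΔL = -1 — ok.
ΔJ = 0, ±1 (not J=0↔0): J: 9/2 → 5/2, ΔJ = -2 — fails.
ΔS = 0: S: 1/2 → 1/2 — ok.
Parity must change: odd → even — ok.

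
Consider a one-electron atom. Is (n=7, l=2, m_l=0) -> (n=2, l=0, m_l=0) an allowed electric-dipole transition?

Δl = 0 − 2 = -2; the E1 rule Δl = ±1 is violated.
Δm_l = 0 − (0) = +0. E1 requires Δm_l = 0, ±1: satisfied.
The transition is electric-dipole forbidden.

forbidden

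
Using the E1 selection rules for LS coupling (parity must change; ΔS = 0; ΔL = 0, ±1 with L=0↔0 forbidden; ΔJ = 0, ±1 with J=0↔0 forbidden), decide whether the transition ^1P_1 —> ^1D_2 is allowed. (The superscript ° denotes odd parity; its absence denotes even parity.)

Reading off the term symbols: S 0→0, L 1→2, J 1→2, parity even→even.
Parity must change: even → even — ✗.
ΔS = 0: S: 0 → 0 — ✓.
ΔL = 0, ±1 (not L=0↔0): L: 1 → 2, ΔL = +1 — ✓.
ΔJ = 0, ±1 (not J=0↔0): J: 1 → 2, ΔJ = +1 — ✓.
Rule(s) violated: parity.

forbidden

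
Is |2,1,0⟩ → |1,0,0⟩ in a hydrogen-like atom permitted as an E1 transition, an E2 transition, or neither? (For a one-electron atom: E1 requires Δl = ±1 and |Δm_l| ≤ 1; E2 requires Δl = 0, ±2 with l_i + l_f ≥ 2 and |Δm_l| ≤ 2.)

E1

Δl = 0 − 1 = -1; l_i + l_f = 1.
Δm_l = +0.
E1 (Δl = ±1, |Δm_l| ≤ 1): satisfied.
E2 (Δl = 0,±2, l_i+l_f ≥ 2, |Δm_l| ≤ 2): not satisfied.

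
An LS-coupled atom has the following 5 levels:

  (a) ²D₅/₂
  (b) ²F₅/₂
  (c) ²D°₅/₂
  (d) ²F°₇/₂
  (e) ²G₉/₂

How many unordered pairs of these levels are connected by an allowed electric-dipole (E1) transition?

5

(a)–(b): forbidden (parity).
(a)–(c): allowed.
(a)–(d): allowed.
(a)–(e): forbidden (parity, ΔL, ΔJ).
(b)–(c): allowed.
(b)–(d): allowed.
(b)–(e): forbidden (parity, ΔJ).
(c)–(d): forbidden (parity).
(c)–(e): forbidden (ΔL, ΔJ).
(d)–(e): allowed.
Allowed pairs: 5 of 10.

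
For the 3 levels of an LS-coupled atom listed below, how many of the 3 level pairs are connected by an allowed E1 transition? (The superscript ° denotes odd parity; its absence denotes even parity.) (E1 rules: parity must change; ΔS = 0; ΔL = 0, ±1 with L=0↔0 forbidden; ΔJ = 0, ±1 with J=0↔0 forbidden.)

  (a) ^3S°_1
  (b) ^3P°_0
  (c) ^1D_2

(a)–(b): forbidden (parity).
(a)–(c): forbidden (ΔS, ΔL).
(b)–(c): forbidden (ΔS, ΔJ).
Allowed pairs: 0 of 3.

0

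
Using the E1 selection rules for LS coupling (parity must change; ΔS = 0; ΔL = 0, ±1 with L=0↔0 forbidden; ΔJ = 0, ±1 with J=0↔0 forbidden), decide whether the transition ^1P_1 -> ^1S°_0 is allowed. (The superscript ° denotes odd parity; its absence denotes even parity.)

allowed

Initial level: S=0, L=1, J=1, parity even. Final level: S=0, L=0, J=0, parity odd.
ΔS = 0: S: 0 → 0 — ✓.
ΔJ = 0, ±1 (not J=0↔0): J: 1 → 0, ΔJ = -1 — ✓.
Parity must change: even → odd — ✓.
ΔL = 0, ±1 (not L=0↔0): L: 1 → 0, ΔL = -1 — ✓.
All four E1 rules are satisfied.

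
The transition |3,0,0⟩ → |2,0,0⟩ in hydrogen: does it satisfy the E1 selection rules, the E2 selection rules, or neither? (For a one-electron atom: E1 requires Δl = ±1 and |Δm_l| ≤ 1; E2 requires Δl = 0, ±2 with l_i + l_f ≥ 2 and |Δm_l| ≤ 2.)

neither

Δl = 0 − 0 = +0; l_i + l_f = 0.
Δm_l = +0.
E1 (Δl = ±1, |Δm_l| ≤ 1): not satisfied.
E2 (Δl = 0,±2, l_i+l_f ≥ 2, |Δm_l| ≤ 2): not satisfied.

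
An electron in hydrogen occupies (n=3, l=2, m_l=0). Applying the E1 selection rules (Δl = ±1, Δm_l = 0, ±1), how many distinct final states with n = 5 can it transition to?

6

E1 requires Δl = ±1, so l_f ∈ {1, 3}; with 0 ≤ l_f ≤ n_f−1 = 4, the allowed l_f values are {1, 3}.
For l_f = 1: m_f ∈ {m_i−1, m_i, m_i+1} ∩ [−1, 1] = {-1, 0, 1} → 3 states.
For l_f = 3: m_f ∈ {m_i−1, m_i, m_i+1} ∩ [−3, 3] = {-1, 0, 1} → 3 states.
Total: 6.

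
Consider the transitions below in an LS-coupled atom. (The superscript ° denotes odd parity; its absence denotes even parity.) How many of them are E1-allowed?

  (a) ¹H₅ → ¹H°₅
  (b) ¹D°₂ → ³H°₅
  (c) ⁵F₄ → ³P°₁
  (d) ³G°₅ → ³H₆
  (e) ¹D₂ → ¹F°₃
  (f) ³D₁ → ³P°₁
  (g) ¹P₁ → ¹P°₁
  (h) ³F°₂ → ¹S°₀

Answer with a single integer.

5

(a) allowed
(b) forbidden (parity, ΔS, ΔL, ΔJ fail)
(c) forbidden (ΔS, ΔL, ΔJ fail)
(d) allowed
(e) allowed
(f) allowed
(g) allowed
(h) forbidden (parity, ΔS, ΔL, ΔJ fail)
Total allowed: 5 of 8.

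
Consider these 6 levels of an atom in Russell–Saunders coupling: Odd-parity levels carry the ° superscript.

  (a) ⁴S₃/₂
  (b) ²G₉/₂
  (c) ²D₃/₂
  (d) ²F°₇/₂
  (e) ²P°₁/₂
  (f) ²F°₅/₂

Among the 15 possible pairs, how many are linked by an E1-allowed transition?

3

(a)–(b): forbidden (parity, ΔS, ΔL, ΔJ).
(a)–(c): forbidden (parity, ΔS, ΔL).
(a)–(d): forbidden (ΔS, ΔL, ΔJ).
(a)–(e): forbidden (ΔS).
(a)–(f): forbidden (ΔS, ΔL).
(b)–(c): forbidden (parity, ΔL, ΔJ).
(b)–(d): allowed.
(b)–(e): forbidden (ΔL, ΔJ).
(b)–(f): forbidden (ΔJ).
(c)–(d): forbidden (ΔJ).
(c)–(e): allowed.
(c)–(f): allowed.
(d)–(e): forbidden (parity, ΔL, ΔJ).
(d)–(f): forbidden (parity).
(e)–(f): forbidden (parity, ΔL, ΔJ).
Allowed pairs: 3 of 15.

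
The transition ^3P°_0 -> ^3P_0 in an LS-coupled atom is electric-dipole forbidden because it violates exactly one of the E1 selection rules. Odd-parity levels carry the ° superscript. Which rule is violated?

the J=0 ↔ J=0 exclusion

Initial level: S=1, L=1, J=0, parity odd. Final level: S=1, L=1, J=0, parity even.
Parity must change: odd → even — satisfied.
ΔS = 0: S: 1 → 1 — satisfied.
ΔL = 0, ±1 (not L=0↔0): L: 1 → 1, ΔL = +0 — satisfied.
ΔJ = 0, ±1 (not J=0↔0): J: 0 → 0, ΔJ = +0 — violated.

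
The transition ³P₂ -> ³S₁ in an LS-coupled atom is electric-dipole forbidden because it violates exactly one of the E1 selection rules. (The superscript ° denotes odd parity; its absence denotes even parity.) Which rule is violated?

Parity must change: even → even — fails.
ΔS = 0: S: 1 → 1 — ok.
ΔL = 0, ±1 (not L=0↔0): L: 1 → 0, ΔL = -1 — ok.
ΔJ = 0, ±1 (not J=0↔0): J: 2 → 1, ΔJ = -1 — ok.

parity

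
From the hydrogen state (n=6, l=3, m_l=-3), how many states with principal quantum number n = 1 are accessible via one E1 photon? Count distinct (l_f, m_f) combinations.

E1 requires l_f ∈ {2, 4}, but neither lies in [0, 0], so no final state is reachable.
Total: 0.

0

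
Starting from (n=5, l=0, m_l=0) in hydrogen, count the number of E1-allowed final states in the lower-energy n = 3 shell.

E1 requires Δl = ±1, so l_f ∈ {-1, 1}; with 0 ≤ l_f ≤ n_f−1 = 2, the allowed l_f values are {1}.
For l_f = 1: m_f ∈ {m_i−1, m_i, m_i+1} ∩ [−1, 1] = {-1, 0, 1} → 3 states.
Total: 3.

3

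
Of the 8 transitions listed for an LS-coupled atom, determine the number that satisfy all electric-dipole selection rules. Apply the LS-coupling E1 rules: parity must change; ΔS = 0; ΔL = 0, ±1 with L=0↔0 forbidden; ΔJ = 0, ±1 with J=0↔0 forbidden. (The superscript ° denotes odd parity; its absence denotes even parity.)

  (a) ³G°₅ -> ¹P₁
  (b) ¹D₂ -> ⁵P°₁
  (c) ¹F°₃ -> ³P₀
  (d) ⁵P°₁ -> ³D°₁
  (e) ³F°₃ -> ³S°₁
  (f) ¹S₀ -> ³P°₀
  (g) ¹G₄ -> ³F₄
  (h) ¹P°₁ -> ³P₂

0

(a) forbidden (ΔS, ΔL, ΔJ fail)
(b) forbidden (ΔS fails)
(c) forbidden (ΔS, ΔL, ΔJ fail)
(d) forbidden (parity, ΔS fail)
(e) forbidden (parity, ΔL, ΔJ fail)
(f) forbidden (ΔS, ΔJ fail)
(g) forbidden (parity, ΔS fail)
(h) forbidden (ΔS fails)
Total allowed: 0 of 8.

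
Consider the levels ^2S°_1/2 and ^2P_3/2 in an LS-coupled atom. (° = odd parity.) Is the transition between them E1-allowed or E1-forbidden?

allowed

Parity must change: odd → even — ok.
ΔS = 0: S: 1/2 → 1/2 — ok.
ΔL = 0, ±1 (not L=0↔0): L: 0 → 1, ΔL = +1 — ok.
ΔJ = 0, ±1 (not J=0↔0): J: 1/2 → 3/2, ΔJ = +1 — ok.
All four E1 rules are satisfied.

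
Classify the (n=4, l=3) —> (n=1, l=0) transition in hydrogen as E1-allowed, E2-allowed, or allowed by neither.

Δl = 0 − 3 = -3; l_i + l_f = 3.
E1 (Δl = ±1): not satisfied.
E2 (Δl = 0,±2, l_i+l_f ≥ 2): not satisfied.

neither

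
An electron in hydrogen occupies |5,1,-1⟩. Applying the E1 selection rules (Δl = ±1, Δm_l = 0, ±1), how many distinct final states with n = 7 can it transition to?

E1 requires Δl = ±1, so l_f ∈ {0, 2}; with 0 ≤ l_f ≤ n_f−1 = 6, the allowed l_f values are {0, 2}.
For l_f = 0: m_f ∈ {m_i−1, m_i, m_i+1} ∩ [−0, 0] = {0} → 1 state.
For l_f = 2: m_f ∈ {m_i−1, m_i, m_i+1} ∩ [−2, 2] = {-2, -1, 0} → 3 states.
Total: 4.

4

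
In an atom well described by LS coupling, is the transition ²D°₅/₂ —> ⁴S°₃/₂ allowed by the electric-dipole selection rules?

Parity must change: odd → odd — fails.
ΔS = 0: S: 1/2 → 3/2 — fails.
ΔL = 0, ±1 (not L=0↔0): L: 2 → 0, ΔL = -2 — fails.
ΔJ = 0, ±1 (not J=0↔0): J: 5/2 → 3/2, ΔJ = -1 — ok.
Rule(s) violated: parity, ΔS, ΔL.

forbidden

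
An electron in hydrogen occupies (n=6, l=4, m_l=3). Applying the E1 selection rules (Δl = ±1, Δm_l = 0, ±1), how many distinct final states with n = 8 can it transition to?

E1 requires Δl = ±1, so l_f ∈ {3, 5}; with 0 ≤ l_f ≤ n_f−1 = 7, the allowed l_f values are {3, 5}.
For l_f = 3: m_f ∈ {m_i−1, m_i, m_i+1} ∩ [−3, 3] = {2, 3} → 2 states.
For l_f = 5: m_f ∈ {m_i−1, m_i, m_i+1} ∩ [−5, 5] = {2, 3, 4} → 3 states.
Total: 5.

5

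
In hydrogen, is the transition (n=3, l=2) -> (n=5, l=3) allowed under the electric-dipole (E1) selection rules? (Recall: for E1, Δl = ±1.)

allowed

Initial l = 2, final l = 3, so Δl = +1. E1 requires Δl = ±1: ✓.
All E1 selection rules are satisfied.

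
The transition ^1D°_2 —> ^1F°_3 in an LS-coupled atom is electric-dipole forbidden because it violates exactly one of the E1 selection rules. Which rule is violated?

parity

Reading off the term symbols: S 0→0, L 2→3, J 2→3, parity odd→odd.
Parity must change: odd → odd — violated.
ΔS = 0: S: 0 → 0 — satisfied.
ΔJ = 0, ±1 (not J=0↔0): J: 2 → 3, ΔJ = +1 — satisfied.
ΔL = 0, ±1 (not L=0↔0): L: 2 → 3, ΔL = +1 — satisfied.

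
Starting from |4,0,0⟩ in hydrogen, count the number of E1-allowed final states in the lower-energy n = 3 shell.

E1 requires Δl = ±1, so l_f ∈ {-1, 1}; with 0 ≤ l_f ≤ n_f−1 = 2, the allowed l_f values are {1}.
For l_f = 1: m_f ∈ {m_i−1, m_i, m_i+1} ∩ [−1, 1] = {-1, 0, 1} → 3 states.
Total: 3.

3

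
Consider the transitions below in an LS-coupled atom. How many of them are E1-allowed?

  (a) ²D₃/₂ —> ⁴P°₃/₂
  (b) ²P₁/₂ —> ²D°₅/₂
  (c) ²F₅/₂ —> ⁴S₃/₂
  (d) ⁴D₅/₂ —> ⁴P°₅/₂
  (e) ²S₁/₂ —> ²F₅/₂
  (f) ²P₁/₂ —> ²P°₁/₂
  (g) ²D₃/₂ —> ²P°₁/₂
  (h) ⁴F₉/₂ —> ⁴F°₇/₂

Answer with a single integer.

4

(a) forbidden (ΔS fails)
(b) forbidden (ΔJ fails)
(c) forbidden (parity, ΔS, ΔL fail)
(d) allowed
(e) forbidden (parity, ΔL, ΔJ fail)
(f) allowed
(g) allowed
(h) allowed
Total allowed: 4 of 8.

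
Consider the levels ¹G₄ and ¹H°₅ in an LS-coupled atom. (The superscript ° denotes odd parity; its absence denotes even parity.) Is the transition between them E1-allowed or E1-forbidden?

Parity must change: even → odd — ✓.
ΔS = 0: S: 0 → 0 — ✓.
ΔL = 0, ±1 (not L=0↔0): L: 4 → 5, ΔL = +1 — ✓.
ΔJ = 0, ±1 (not J=0↔0): J: 4 → 5, ΔJ = +1 — ✓.
All four E1 rules are satisfied.

allowed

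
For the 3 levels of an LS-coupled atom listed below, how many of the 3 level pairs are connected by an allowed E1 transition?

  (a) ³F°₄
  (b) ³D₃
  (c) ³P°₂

2

(a)–(b): allowed.
(a)–(c): forbidden (parity, ΔL, ΔJ).
(b)–(c): allowed.
Allowed pairs: 2 of 3.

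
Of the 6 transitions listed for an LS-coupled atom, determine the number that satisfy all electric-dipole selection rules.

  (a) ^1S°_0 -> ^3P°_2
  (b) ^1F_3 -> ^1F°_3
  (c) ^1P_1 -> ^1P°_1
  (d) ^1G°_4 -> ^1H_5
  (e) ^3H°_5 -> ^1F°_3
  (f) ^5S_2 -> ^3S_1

3

(a) forbidden (parity, ΔS, ΔJ fail)
(b) allowed
(c) allowed
(d) allowed
(e) forbidden (parity, ΔS, ΔL, ΔJ fail)
(f) forbidden (parity, ΔS, ΔL fail)
Total allowed: 3 of 6.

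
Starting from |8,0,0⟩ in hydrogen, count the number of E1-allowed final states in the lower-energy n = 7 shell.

3

E1 requires Δl = ±1, so l_f ∈ {-1, 1}; with 0 ≤ l_f ≤ n_f−1 = 6, the allowed l_f values are {1}.
For l_f = 1: m_f ∈ {m_i−1, m_i, m_i+1} ∩ [−1, 1] = {-1, 0, 1} → 3 states.
Total: 3.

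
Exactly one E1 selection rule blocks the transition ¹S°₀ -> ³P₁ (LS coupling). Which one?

Initial level: S=0, L=0, J=0, parity odd. Final level: S=1, L=1, J=1, parity even.
ΔL = 0, ±1 (not L=0↔0): L: 0 → 1, ΔL = +1 — ✓.
ΔJ = 0, ±1 (not J=0↔0): J: 0 → 1, ΔJ = +1 — ✓.
ΔS = 0: S: 0 → 1 — ✗.
Parity must change: odd → even — ✓.

the ΔS = 0 rule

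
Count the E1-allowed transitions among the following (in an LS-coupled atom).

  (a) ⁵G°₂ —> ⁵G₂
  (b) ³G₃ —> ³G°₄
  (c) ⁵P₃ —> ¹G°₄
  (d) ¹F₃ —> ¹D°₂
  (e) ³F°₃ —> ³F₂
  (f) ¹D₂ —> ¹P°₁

5

(a) allowed
(b) allowed
(c) forbidden (ΔS, ΔL fail)
(d) allowed
(e) allowed
(f) allowed
Total allowed: 5 of 6.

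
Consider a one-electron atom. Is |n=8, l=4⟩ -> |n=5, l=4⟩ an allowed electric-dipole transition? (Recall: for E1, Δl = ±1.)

l: 4 → 4 (Δl = +0). Δl = ±1 fails.
The transition is electric-dipole forbidden.

forbidden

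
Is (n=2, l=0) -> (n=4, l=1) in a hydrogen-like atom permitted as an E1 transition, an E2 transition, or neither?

Δl = 1 − 0 = +1; l_i + l_f = 1.
E1 (Δl = ±1): satisfied.
E2 (Δl = 0,±2, l_i+l_f ≥ 2): not satisfied.

E1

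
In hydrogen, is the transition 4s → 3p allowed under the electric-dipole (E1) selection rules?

allowed

Initial l = 0, final l = 1, so Δl = +1. E1 requires Δl = ±1: passes.
All E1 selection rules are satisfied.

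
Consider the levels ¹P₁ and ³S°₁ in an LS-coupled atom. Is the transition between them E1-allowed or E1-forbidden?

Initial level: S=0, L=1, J=1, parity even. Final level: S=1, L=0, J=1, parity odd.
ΔS = 0: S: 0 → 1 — fails.
Parity must change: even → odd — ok.
ΔJ = 0, ±1 (not J=0↔0): J: 1 → 1, ΔJ = +0 — ok.
ΔL = 0, ±1 (not L=0↔0): L: 1 → 0, ΔL = -1 — ok.
Rule(s) violated: ΔS.

forbidden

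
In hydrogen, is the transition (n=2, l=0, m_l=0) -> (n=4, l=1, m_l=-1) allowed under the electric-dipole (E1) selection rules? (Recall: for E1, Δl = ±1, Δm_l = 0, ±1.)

Δl = 1 − 0 = +1; the E1 rule Δl = ±1 is ok.
Δm_l = -1 − (0) = -1. E1 requires Δm_l = 0, ±1: ok.
All E1 selection rules are satisfied.

allowed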